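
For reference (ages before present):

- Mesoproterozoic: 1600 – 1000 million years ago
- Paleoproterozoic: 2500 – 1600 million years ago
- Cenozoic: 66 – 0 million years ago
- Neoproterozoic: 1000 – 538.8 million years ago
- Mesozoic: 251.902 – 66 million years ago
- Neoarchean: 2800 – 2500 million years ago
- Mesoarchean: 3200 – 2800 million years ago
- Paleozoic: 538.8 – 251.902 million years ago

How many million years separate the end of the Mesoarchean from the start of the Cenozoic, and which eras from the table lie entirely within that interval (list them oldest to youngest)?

The Mesoarchean closes at 2800 Ma and the Cenozoic opens at 66 Ma, so the interval is 2800 − 66 = 2734 Myr.
An era fits inside if it starts at or after 2800 Ma and ends at or before 66 Ma; oldest first that gives Neoarchean, Paleoproterozoic, Mesoproterozoic, Neoproterozoic, Paleozoic, Mesozoic.

2734 million years; Neoarchean, Paleoproterozoic, Mesoproterozoic, Neoproterozoic, Paleozoic, Mesozoic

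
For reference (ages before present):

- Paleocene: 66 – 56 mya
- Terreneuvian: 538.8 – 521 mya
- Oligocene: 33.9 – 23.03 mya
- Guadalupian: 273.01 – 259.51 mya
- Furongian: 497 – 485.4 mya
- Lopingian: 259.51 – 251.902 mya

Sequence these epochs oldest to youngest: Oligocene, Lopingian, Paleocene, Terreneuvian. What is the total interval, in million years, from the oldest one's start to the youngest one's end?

From the excerpt: Oligocene 33.9–23.03; Lopingian 259.51–251.902; Paleocene 66–56; Terreneuvian 538.8–521 (Ma).
Larger Ma is earlier, so the oldest is Terreneuvian and the youngest is Oligocene; oldest to youngest: Terreneuvian, Lopingian, Paleocene, Oligocene.
Oldest start 538.8 minus youngest end 23.03 gives 515.77 Myr overall.

Terreneuvian, Lopingian, Paleocene, Oligocene; total span 515.77 Myr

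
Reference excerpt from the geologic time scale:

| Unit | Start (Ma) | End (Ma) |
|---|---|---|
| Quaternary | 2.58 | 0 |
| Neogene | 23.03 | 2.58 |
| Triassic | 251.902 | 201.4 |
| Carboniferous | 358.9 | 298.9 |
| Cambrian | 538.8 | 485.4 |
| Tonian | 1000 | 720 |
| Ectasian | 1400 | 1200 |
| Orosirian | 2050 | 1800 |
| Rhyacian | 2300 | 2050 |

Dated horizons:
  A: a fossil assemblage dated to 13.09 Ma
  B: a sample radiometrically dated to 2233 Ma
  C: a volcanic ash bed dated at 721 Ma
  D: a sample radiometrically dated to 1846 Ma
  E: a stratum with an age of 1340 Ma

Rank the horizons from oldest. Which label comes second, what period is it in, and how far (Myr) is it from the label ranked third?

Larger Ma means older, so oldest first: B 2233 > D 1846 > E 1340 > C 721 > A 13.09.
Counting 2 along gives D (1846 Ma); the excerpt puts that inside the Orosirian, 2050–1800 Ma.
Next in line is E (1340 Ma), and 1846 − 1340 = 506 Myr.

D, in the Orosirian; 506 million years to E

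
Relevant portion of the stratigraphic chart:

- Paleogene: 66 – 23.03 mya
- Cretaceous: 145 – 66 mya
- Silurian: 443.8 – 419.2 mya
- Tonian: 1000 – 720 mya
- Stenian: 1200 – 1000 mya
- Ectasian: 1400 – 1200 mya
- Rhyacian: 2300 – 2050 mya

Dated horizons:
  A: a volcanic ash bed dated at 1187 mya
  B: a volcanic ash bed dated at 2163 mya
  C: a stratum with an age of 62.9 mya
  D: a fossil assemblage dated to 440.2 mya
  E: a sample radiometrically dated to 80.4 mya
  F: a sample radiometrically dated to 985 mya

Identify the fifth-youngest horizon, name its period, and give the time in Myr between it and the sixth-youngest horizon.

A, in the Stenian; 976 million years to B

Sorted youngest-first by Ma: C (62.9), E (80.4), D (440.2), F (985), A (1187), B (2163).
The fifth youngest is A at 1187 Ma, which lies in 1200–1000 Ma: the Stenian.
The sixth youngest is B at 2163 Ma; separation = |1187 − 2163| = 976 Myr.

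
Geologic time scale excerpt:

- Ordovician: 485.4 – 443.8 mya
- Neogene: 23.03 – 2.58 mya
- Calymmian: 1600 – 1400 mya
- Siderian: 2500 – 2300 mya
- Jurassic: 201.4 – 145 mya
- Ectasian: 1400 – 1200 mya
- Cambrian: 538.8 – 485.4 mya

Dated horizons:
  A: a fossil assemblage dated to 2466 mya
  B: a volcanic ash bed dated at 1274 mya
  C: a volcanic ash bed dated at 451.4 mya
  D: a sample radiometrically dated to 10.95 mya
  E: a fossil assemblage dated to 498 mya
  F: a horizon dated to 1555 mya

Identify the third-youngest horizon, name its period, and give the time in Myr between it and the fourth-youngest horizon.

Sorted youngest-first by Ma: D (10.95), C (451.4), E (498), B (1274), F (1555), A (2466).
The third youngest is E at 498 Ma, which lies in 538.8–485.4 Ma: the Cambrian.
The fourth youngest is B at 1274 Ma; separation = |498 − 1274| = 776 Myr.

E, in the Cambrian; 776 million years to B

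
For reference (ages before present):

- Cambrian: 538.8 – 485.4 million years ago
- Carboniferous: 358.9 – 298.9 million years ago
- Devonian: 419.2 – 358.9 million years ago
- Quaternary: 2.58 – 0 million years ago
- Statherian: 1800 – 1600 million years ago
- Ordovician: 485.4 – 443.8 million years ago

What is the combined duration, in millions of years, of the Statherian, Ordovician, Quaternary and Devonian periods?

304.48 million years

Each duration: Statherian = 200; Ordovician = 41.6; Quaternary = 2.58; Devonian = 60.3.
Sum: 200 + 41.6 + 2.58 + 60.3 = 304.48 Myr.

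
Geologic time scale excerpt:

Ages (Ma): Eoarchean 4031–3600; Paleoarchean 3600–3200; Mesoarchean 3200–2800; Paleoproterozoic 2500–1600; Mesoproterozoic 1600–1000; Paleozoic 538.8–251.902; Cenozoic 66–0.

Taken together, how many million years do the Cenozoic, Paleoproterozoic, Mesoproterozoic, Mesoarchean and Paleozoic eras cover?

2252.898 million years

Each duration: Cenozoic = 66; Paleoproterozoic = 900; Mesoproterozoic = 600; Mesoarchean = 400; Paleozoic = 286.898.
Sum: 66 + 900 + 600 + 400 + 286.898 = 2252.898 Myr.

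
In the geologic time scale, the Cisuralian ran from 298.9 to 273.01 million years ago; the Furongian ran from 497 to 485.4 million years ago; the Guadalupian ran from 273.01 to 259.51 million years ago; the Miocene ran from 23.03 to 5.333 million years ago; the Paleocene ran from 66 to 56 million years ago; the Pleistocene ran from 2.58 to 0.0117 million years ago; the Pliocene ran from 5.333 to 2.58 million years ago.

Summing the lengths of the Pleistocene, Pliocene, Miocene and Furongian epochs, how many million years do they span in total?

Duration is start − end for each: (2.58 − 0.0117) + (5.333 − 2.58) + (23.03 − 5.333) + (497 − 485.4).
That is 2.5683 + 2.753 + 17.697 + 11.6, which totals 34.6183 million years.

34.6183 million years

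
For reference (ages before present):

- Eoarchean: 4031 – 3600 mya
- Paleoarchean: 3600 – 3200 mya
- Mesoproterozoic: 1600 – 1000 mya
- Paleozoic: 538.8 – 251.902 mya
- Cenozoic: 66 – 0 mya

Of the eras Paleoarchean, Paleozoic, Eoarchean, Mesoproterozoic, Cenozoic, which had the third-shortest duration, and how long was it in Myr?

Durations: Paleoarchean 400; Paleozoic 286.898; Eoarchean 431; Mesoproterozoic 600; Cenozoic 66 Myr.
Sorted shortest-first: Cenozoic (66), Paleozoic (286.898), Paleoarchean (400), Eoarchean (431), Mesoproterozoic (600).
The third shortest is Paleoarchean at 400 Myr.

Paleoarchean, 400 million years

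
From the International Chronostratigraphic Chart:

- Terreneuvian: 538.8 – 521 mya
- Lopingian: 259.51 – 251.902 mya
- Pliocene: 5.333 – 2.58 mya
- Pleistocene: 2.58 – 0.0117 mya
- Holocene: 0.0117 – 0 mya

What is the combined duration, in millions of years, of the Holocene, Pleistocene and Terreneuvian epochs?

20.38 million years

Each duration: Holocene = 0.0117; Pleistocene = 2.5683; Terreneuvian = 17.8.
Sum: 0.0117 + 2.5683 + 17.8 = 20.38 Myr.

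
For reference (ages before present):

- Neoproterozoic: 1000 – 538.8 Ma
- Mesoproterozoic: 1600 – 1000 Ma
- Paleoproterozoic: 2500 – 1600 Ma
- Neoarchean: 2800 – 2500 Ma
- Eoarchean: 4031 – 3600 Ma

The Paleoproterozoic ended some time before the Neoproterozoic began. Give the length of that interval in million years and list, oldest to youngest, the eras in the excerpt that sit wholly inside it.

The Paleoproterozoic closes at 1600 Ma and the Neoproterozoic opens at 1000 Ma, so the interval is 1600 − 1000 = 600 Myr.
An era fits inside if it starts at or after 1600 Ma and ends at or before 1000 Ma; oldest first that gives Mesoproterozoic.

600 million years; Mesoproterozoic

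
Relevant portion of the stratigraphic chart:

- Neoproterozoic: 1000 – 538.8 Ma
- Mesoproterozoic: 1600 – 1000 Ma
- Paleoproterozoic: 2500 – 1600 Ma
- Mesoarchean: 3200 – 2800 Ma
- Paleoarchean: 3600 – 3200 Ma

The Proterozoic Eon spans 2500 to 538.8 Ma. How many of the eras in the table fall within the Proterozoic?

Eras inside 2500–538.8 Ma: Paleoproterozoic, Mesoproterozoic, Neoproterozoic — 3 in total.

3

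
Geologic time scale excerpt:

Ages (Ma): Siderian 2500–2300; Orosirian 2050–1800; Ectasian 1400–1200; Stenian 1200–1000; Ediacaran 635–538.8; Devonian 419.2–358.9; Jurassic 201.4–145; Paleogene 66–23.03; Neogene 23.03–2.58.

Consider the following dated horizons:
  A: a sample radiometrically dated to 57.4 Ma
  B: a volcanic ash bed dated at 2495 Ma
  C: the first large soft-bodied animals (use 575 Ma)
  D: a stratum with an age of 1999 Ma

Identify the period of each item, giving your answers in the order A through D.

A — Paleogene; B — Siderian; C — Ediacaran; D — Orosirian

A: 57.4 Ma lies in 66–23.03 Ma, so Paleogene.
B: 2495 Ma lies in 2500–2300 Ma, so Siderian.
C: 575 Ma lies in 635–538.8 Ma, so Ediacaran.
D: 1999 Ma lies in 2050–1800 Ma, so Orosirian.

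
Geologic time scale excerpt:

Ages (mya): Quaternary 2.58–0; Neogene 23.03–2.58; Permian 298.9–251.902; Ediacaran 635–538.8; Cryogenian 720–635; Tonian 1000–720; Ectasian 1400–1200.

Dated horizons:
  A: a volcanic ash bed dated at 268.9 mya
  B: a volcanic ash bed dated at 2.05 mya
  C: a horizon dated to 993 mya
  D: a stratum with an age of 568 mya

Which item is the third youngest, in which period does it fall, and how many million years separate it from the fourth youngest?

Smaller Ma means younger, so youngest first: B 2.05 < A 268.9 < D 568 < C 993.
Counting 3 along gives D (568 Ma); the excerpt puts that inside the Ediacaran, 635–538.8 Ma.
Next in line is C (993 Ma), and 993 − 568 = 425 Myr.

D, in the Ediacaran; 425 million years to C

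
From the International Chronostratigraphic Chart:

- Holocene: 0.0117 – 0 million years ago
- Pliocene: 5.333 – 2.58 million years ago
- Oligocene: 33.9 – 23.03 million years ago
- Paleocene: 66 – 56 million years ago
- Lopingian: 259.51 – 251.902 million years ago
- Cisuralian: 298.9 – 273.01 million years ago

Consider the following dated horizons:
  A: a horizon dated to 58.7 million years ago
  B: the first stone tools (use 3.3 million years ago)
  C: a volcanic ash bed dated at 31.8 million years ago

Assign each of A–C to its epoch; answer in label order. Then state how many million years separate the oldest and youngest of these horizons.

A — Paleocene; B — Pliocene; C — Oligocene; span 55.4 million years

A: 58.7 Ma lies in 66–56 Ma, so Paleocene.
B: 3.3 Ma lies in 5.333–2.58 Ma, so Pliocene.
C: 31.8 Ma lies in 33.9–23.03 Ma, so Oligocene.
Oldest = 58.7 Ma, youngest = 3.3 Ma → span 55.4 Myr.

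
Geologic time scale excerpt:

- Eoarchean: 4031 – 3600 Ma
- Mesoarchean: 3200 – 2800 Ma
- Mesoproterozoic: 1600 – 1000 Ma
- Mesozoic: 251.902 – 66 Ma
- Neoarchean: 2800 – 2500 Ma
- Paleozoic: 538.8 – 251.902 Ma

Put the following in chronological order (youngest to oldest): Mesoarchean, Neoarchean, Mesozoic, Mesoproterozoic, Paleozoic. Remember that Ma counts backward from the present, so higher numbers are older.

Read off each span (Ma): Mesoarchean 3200–2800; Neoarchean 2800–2500; Mesozoic 251.902–66; Mesoproterozoic 1600–1000; Paleozoic 538.8–251.902.
Larger Ma is older, so oldest→youngest is Mesoarchean, Neoarchean, Mesoproterozoic, Paleozoic, Mesozoic; reverse it for youngest→oldest.

Mesozoic → Paleozoic → Mesoproterozoic → Neoarchean → Mesoarchean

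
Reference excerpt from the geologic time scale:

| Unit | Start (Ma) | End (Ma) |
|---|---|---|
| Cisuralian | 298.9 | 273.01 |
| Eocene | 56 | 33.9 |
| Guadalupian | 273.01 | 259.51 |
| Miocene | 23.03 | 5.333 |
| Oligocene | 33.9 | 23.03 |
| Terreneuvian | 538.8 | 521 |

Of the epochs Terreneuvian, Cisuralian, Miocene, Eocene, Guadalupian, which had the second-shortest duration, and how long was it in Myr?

Durations: Terreneuvian 17.8; Cisuralian 25.89; Miocene 17.697; Eocene 22.1; Guadalupian 13.5 Myr.
Sorted shortest-first: Guadalupian (13.5), Miocene (17.697), Terreneuvian (17.8), Eocene (22.1), Cisuralian (25.89).
The second shortest is Miocene at 17.697 Myr.

Miocene, 17.697 million years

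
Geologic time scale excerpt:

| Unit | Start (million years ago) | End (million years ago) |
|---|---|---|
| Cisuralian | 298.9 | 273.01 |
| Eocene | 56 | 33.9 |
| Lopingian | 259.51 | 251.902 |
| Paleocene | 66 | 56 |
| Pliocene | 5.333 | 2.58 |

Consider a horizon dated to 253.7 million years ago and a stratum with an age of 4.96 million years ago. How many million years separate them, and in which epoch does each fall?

248.74 million years apart; the first in the Lopingian, the second in the Pliocene

Elapsed time: 253.7 − 4.96 = 248.74 Myr.
253.7 Ma lies within 259.51–251.902 Ma: Lopingian.
4.96 Ma lies within 5.333–2.58 Ma: Pliocene.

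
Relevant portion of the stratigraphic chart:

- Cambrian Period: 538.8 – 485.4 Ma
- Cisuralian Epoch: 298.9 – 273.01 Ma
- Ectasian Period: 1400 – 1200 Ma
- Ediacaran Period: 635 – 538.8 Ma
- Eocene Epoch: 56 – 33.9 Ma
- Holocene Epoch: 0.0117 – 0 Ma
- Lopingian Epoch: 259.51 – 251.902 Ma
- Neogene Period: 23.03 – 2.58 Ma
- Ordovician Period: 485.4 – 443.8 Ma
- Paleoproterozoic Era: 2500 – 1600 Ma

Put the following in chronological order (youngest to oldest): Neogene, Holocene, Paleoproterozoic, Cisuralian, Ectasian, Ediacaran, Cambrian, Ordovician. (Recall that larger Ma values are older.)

Holocene → Neogene → Cisuralian → Ordovician → Cambrian → Ediacaran → Ectasian → Paleoproterozoic

Sorting by start age (ascending Ma, since larger Ma = older): Holocene start 0.0117, Neogene start 23.03, Cisuralian start 298.9, Ordovician start 485.4, Cambrian start 538.8, Ediacaran start 635, Ectasian start 1400, Paleoproterozoic start 2500.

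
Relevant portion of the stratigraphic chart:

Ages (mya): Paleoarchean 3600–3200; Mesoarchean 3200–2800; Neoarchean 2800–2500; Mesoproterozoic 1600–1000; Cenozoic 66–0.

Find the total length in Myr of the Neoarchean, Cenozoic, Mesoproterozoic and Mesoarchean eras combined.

1366 million years

Duration is start − end for each: (2800 − 2500) + (66 − 0) + (1600 − 1000) + (3200 − 2800).
That is 300 + 66 + 600 + 400, which totals 1366 million years.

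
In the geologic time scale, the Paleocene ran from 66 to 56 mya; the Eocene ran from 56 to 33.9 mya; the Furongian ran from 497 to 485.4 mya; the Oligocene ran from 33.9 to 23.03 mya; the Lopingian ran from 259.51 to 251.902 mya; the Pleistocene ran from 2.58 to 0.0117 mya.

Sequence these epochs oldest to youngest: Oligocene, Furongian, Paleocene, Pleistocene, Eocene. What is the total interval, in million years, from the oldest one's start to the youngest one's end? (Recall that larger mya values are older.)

Furongian, Paleocene, Eocene, Oligocene, Pleistocene; total span 496.9883 Myr

From the excerpt: Oligocene 33.9–23.03; Furongian 497–485.4; Paleocene 66–56; Pleistocene 2.58–0.0117; Eocene 56–33.9 (Ma).
Larger Ma is earlier, so the oldest is Furongian and the youngest is Pleistocene; oldest to youngest: Furongian, Paleocene, Eocene, Oligocene, Pleistocene.
Oldest start 497 minus youngest end 0.0117 gives 496.9883 Myr overall.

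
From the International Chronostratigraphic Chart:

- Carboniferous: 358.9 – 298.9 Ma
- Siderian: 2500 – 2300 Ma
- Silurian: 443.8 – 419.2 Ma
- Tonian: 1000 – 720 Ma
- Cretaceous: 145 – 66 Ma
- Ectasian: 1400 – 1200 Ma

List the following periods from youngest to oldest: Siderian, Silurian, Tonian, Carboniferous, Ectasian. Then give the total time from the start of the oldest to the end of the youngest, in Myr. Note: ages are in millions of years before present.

Carboniferous, Silurian, Tonian, Ectasian, Siderian; total span 2201.1 Myr

From the excerpt: Siderian 2500–2300; Silurian 443.8–419.2; Tonian 1000–720; Carboniferous 358.9–298.9; Ectasian 1400–1200 (Ma).
Larger Ma is earlier, so the oldest is Siderian and the youngest is Carboniferous; youngest to oldest: Carboniferous, Silurian, Tonian, Ectasian, Siderian.
Oldest start 2500 minus youngest end 298.9 gives 2201.1 Myr overall.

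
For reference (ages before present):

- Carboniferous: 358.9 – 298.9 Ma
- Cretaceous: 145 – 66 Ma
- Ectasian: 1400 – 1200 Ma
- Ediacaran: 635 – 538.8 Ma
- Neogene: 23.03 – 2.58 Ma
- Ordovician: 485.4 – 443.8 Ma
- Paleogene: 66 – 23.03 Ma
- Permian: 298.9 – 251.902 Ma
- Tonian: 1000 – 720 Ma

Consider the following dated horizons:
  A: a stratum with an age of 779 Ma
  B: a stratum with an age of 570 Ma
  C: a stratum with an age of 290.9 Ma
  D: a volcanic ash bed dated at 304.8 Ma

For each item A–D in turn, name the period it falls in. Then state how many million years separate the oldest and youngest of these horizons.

Match each age against the start–end ranges in the excerpt: A = 779 Ma → Tonian (1000–720); B = 570 Ma → Ediacaran (635–538.8); C = 290.9 Ma → Permian (298.9–251.902); D = 304.8 Ma → Carboniferous (358.9–298.9).
The largest age is 779 Ma and the smallest is 290.9 Ma; their difference is 488.1 Myr.

A — Tonian; B — Ediacaran; C — Permian; D — Carboniferous; span 488.1 million years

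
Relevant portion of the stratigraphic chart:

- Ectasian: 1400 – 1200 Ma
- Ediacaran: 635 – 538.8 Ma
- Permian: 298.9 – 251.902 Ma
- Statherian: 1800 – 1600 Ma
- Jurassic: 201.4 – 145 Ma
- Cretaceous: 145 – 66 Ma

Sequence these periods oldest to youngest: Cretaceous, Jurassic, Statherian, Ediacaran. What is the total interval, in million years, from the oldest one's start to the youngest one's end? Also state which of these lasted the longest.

Start ages (Ma): Statherian 1800, Ediacaran 635, Jurassic 201.4, Cretaceous 145.
Ordered oldest to youngest: Statherian, Ediacaran, Jurassic, Cretaceous.
Span = 1800 − 66 = 1734 Myr.
Durations: Statherian 200, Cretaceous 79, Ediacaran 96.2, Jurassic 56.4 → longest is Statherian (200 Myr).

Statherian → Ediacaran → Jurassic → Cretaceous; total span 1734 Myr; longest is Statherian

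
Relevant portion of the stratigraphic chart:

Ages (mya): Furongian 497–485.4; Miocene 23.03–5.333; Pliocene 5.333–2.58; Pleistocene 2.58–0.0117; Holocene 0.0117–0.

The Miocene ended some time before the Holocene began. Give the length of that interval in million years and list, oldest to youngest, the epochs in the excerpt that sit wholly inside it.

5.3213 million years; Pliocene, Pleistocene

The Miocene closes at 5.333 Ma and the Holocene opens at 0.0117 Ma, so the interval is 5.333 − 0.0117 = 5.3213 Myr.
An epoch fits inside if it starts at or after 5.333 Ma and ends at or before 0.0117 Ma; oldest first that gives Pliocene, Pleistocene.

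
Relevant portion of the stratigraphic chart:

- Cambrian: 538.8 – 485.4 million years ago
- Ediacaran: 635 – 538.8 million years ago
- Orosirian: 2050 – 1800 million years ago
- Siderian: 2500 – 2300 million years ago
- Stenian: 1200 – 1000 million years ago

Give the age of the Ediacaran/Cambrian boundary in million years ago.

538.8 million years ago

The Ediacaran ends and the Cambrian begins at 538.8 million years ago.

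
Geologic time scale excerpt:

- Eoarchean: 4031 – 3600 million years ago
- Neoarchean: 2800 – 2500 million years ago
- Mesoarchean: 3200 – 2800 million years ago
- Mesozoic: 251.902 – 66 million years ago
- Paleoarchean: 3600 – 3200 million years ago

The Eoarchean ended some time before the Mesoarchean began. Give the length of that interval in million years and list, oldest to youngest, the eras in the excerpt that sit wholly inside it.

The Eoarchean closes at 3600 Ma and the Mesoarchean opens at 3200 Ma, so the interval is 3600 − 3200 = 400 Myr.
An era fits inside if it starts at or after 3600 Ma and ends at or before 3200 Ma; oldest first that gives Paleoarchean.

400 million years; Paleoarchean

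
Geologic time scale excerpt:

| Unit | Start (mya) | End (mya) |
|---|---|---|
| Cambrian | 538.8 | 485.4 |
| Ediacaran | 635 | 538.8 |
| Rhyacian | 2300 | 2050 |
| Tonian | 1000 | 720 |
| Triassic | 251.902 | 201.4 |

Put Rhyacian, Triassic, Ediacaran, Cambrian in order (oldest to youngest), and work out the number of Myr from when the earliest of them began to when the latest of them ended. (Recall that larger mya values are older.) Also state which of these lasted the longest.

Rhyacian → Ediacaran → Cambrian → Triassic; total span 2098.6 Myr; longest is Rhyacian

From the excerpt: Rhyacian 2300–2050; Triassic 251.902–201.4; Ediacaran 635–538.8; Cambrian 538.8–485.4 (Ma).
Larger Ma is earlier, so the oldest is Rhyacian and the youngest is Triassic; oldest to youngest: Rhyacian, Ediacaran, Cambrian, Triassic.
Oldest start 2300 minus youngest end 201.4 gives 2098.6 Myr overall.
Individual lengths (start − end): Rhyacian 250; Ediacaran 96.2; Triassic 50.502; Cambrian 53.4. The largest is Rhyacian at 250 Myr.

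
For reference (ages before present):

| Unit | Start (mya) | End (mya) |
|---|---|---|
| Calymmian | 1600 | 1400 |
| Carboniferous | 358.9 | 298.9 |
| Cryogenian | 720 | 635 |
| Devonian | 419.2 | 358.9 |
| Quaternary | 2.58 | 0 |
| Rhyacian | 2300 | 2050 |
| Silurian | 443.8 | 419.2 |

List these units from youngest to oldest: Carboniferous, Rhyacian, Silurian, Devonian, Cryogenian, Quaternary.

The oldest of these is Rhyacian (starts 2300 Ma) and the youngest is Quaternary (ends 0 Ma).
In between, by decreasing start age: Cryogenian (720), Silurian (443.8), Devonian (419.2), Carboniferous (358.9).
Listing youngest first means reversing that sequence.

Quaternary, Carboniferous, Devonian, Silurian, Cryogenian, Rhyacian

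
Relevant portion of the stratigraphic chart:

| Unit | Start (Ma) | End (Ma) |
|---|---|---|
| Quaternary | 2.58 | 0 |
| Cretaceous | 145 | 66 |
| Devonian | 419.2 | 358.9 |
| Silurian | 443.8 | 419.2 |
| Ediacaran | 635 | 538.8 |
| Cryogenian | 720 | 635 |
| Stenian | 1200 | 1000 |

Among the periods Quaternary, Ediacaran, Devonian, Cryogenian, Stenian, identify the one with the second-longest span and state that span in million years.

Ediacaran, 96.2 million years

Start − end for each: Quaternary 2.58 − 0 = 2.58; Ediacaran 635 − 538.8 = 96.2; Devonian 419.2 − 358.9 = 60.3; Cryogenian 720 − 635 = 85; Stenian 1200 − 1000 = 200.
Ranking these from longest: Stenian > Ediacaran > Cryogenian > Devonian > Quaternary.
Position 2 in that ranking is Ediacaran, which lasted 96.2 Myr.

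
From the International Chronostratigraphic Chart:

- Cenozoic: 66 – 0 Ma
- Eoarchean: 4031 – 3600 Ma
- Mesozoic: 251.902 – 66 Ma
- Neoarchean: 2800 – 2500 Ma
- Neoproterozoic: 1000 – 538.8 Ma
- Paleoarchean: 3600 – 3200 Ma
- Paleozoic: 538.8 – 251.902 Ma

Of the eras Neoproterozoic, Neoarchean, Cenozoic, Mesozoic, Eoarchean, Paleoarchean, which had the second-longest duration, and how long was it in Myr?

Eoarchean, 431 million years

Start − end for each: Neoproterozoic 1000 − 538.8 = 461.2; Neoarchean 2800 − 2500 = 300; Cenozoic 66 − 0 = 66; Mesozoic 251.902 − 66 = 185.902; Eoarchean 4031 − 3600 = 431; Paleoarchean 3600 − 3200 = 400.
Ranking these from longest: Neoproterozoic > Eoarchean > Paleoarchean > Neoarchean > Mesozoic > Cenozoic.
Position 2 in that ranking is Eoarchean, which lasted 431 Myr.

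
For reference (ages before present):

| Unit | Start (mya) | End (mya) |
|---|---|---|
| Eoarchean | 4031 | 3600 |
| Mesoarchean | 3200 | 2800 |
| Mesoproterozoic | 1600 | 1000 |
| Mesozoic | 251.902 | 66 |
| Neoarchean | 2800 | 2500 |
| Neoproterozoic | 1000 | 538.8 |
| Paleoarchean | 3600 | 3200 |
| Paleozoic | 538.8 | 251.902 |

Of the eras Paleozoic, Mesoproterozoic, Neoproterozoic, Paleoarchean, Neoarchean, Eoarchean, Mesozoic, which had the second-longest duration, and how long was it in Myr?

Neoproterozoic, 461.2 million years

Start − end for each: Paleozoic 538.8 − 251.902 = 286.898; Mesoproterozoic 1600 − 1000 = 600; Neoproterozoic 1000 − 538.8 = 461.2; Paleoarchean 3600 − 3200 = 400; Neoarchean 2800 − 2500 = 300; Eoarchean 4031 − 3600 = 431; Mesozoic 251.902 − 66 = 185.902.
Ranking these from longest: Mesoproterozoic > Neoproterozoic > Eoarchean > Paleoarchean > Neoarchean > Paleozoic > Mesozoic.
Position 2 in that ranking is Neoproterozoic, which lasted 461.2 Myr.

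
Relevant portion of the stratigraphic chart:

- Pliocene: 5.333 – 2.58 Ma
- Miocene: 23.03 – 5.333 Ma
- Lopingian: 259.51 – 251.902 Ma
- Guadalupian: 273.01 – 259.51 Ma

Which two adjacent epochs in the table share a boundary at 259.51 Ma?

The Guadalupian ends at 259.51 Ma and the Lopingian begins at 259.51 Ma, so they share that boundary.

Guadalupian and Lopingian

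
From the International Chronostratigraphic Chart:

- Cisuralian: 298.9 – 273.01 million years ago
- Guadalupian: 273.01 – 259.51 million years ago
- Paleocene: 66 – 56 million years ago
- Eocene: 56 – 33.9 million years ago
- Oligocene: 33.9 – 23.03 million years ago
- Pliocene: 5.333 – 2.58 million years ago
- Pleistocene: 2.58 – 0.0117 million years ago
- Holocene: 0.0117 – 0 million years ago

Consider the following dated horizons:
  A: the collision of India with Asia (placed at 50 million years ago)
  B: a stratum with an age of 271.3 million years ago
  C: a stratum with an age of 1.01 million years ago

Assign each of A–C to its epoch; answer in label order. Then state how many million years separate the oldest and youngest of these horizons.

A: 50 Ma lies in 56–33.9 Ma, so Eocene.
B: 271.3 Ma lies in 273.01–259.51 Ma, so Guadalupian.
C: 1.01 Ma lies in 2.58–0.0117 Ma, so Pleistocene.
Oldest = 271.3 Ma, youngest = 1.01 Ma → span 270.29 Myr.

A — Eocene; B — Guadalupian; C — Pleistocene; span 270.29 million years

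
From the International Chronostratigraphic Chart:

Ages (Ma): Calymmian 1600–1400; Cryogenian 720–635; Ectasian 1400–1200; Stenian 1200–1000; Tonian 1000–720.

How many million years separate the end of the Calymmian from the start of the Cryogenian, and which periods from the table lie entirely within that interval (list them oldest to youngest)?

End of Calymmian = 1400 Ma; start of Cryogenian = 720 Ma.
Gap = 1400 − 720 = 680 Myr.
Periods wholly inside 1400–720 Ma: Ectasian (1400–1200), Stenian (1200–1000), Tonian (1000–720).

680 million years; Ectasian, Stenian, Tonian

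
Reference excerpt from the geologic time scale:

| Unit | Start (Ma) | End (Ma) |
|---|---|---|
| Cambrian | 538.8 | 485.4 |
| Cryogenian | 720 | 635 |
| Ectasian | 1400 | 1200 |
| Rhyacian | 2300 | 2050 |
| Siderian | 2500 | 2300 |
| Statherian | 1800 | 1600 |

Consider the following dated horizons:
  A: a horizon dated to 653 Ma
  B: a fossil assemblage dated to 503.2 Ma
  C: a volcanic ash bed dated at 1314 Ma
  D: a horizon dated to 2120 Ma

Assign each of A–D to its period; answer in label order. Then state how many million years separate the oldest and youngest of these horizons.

A — Cryogenian; B — Cambrian; C — Ectasian; D — Rhyacian; span 1616.8 million years

Match each age against the start–end ranges in the excerpt: A = 653 Ma → Cryogenian (720–635); B = 503.2 Ma → Cambrian (538.8–485.4); C = 1314 Ma → Ectasian (1400–1200); D = 2120 Ma → Rhyacian (2300–2050).
The largest age is 2120 Ma and the smallest is 503.2 Ma; their difference is 1616.8 Myr.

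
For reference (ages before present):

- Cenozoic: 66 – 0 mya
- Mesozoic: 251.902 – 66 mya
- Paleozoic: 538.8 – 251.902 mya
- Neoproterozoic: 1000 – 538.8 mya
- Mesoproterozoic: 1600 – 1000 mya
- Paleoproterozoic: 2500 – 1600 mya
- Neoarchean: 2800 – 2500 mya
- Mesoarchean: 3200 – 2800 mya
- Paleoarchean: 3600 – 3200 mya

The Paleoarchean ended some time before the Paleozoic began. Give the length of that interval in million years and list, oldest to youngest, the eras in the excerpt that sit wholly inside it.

2661.2 million years; Mesoarchean, Neoarchean, Paleoproterozoic, Mesoproterozoic, Neoproterozoic

End of Paleoarchean = 3200 Ma; start of Paleozoic = 538.8 Ma.
Gap = 3200 − 538.8 = 2661.2 Myr.
Eras wholly inside 3200–538.8 Ma: Mesoarchean (3200–2800), Neoarchean (2800–2500), Paleoproterozoic (2500–1600), Mesoproterozoic (1600–1000), Neoproterozoic (1000–538.8).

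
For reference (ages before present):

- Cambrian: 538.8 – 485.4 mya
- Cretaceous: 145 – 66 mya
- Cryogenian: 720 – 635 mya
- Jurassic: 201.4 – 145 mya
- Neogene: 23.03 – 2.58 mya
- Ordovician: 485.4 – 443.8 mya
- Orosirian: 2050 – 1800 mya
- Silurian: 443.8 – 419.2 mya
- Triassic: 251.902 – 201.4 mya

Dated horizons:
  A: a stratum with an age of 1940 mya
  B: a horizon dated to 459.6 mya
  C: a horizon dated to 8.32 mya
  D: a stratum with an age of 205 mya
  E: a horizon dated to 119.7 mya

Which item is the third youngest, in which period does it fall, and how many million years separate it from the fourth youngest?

Sorted youngest-first by Ma: C (8.32), E (119.7), D (205), B (459.6), A (1940).
The third youngest is D at 205 Ma, which lies in 251.902–201.4 Ma: the Triassic.
The fourth youngest is B at 459.6 Ma; separation = |205 − 459.6| = 254.6 Myr.

D, in the Triassic; 254.6 million years to B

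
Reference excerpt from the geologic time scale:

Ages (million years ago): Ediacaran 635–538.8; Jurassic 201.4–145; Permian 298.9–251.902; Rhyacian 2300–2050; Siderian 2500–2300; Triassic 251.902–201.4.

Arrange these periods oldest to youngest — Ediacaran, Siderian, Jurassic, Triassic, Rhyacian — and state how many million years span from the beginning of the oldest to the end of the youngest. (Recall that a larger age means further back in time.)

Siderian, Rhyacian, Ediacaran, Triassic, Jurassic; total span 2355 Myr

Start ages (Ma): Siderian 2500, Rhyacian 2300, Ediacaran 635, Triassic 251.902, Jurassic 201.4.
Ordered oldest to youngest: Siderian, Rhyacian, Ediacaran, Triassic, Jurassic.
Span = 2500 − 145 = 2355 Myr.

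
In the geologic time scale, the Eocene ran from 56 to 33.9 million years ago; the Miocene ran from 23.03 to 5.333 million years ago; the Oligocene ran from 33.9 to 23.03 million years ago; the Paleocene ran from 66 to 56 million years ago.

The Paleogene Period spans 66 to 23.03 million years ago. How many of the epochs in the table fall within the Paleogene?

Epochs inside 66–23.03 Ma: Paleocene, Eocene, Oligocene — 3 in total.

3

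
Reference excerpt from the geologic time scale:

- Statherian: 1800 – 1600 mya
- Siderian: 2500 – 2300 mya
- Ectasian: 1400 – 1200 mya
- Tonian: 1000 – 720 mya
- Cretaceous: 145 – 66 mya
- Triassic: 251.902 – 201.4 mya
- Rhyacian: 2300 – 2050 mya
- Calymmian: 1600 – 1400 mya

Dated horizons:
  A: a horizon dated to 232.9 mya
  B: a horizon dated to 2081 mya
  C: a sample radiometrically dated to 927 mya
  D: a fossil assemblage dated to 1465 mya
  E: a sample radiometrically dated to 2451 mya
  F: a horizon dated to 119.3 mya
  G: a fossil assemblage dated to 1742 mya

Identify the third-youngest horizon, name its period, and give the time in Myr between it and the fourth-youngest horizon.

Smaller Ma means younger, so youngest first: F 119.3 < A 232.9 < C 927 < D 1465 < G 1742 < B 2081 < E 2451.
Counting 3 along gives C (927 Ma); the excerpt puts that inside the Tonian, 1000–720 Ma.
Next in line is D (1465 Ma), and 1465 − 927 = 538 Myr.

C, in the Tonian; 538 million years to D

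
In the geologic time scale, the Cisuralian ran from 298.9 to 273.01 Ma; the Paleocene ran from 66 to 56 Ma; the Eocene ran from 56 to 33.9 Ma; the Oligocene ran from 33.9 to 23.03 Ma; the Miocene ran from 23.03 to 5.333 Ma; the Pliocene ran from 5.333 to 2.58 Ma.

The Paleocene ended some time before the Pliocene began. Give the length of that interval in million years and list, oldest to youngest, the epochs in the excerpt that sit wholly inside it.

The Paleocene closes at 56 Ma and the Pliocene opens at 5.333 Ma, so the interval is 56 − 5.333 = 50.667 Myr.
An epoch fits inside if it starts at or after 56 Ma and ends at or before 5.333 Ma; oldest first that gives Eocene, Oligocene, Miocene.

50.667 million years; Eocene, Oligocene, Miocene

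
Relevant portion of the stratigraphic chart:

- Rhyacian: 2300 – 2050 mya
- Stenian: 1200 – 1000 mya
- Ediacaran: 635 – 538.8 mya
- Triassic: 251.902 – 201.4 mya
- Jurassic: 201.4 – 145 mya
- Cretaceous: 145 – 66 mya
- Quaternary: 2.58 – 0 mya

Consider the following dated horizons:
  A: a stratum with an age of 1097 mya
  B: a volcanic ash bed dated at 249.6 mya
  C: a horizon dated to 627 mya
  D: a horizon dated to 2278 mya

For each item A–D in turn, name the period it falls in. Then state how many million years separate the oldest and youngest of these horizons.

A — Stenian; B — Triassic; C — Ediacaran; D — Rhyacian; span 2028.4 million years

Match each age against the start–end ranges in the excerpt: A = 1097 Ma → Stenian (1200–1000); B = 249.6 Ma → Triassic (251.902–201.4); C = 627 Ma → Ediacaran (635–538.8); D = 2278 Ma → Rhyacian (2300–2050).
The largest age is 2278 Ma and the smallest is 249.6 Ma; their difference is 2028.4 Myr.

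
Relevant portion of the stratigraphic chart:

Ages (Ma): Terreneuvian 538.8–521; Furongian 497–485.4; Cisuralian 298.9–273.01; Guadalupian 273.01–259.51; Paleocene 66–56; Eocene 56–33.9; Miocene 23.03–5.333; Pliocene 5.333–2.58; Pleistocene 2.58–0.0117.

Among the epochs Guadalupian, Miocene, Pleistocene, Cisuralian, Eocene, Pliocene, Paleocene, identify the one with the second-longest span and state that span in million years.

Eocene, 22.1 million years

Start − end for each: Guadalupian 273.01 − 259.51 = 13.5; Miocene 23.03 − 5.333 = 17.697; Pleistocene 2.58 − 0.0117 = 2.5683; Cisuralian 298.9 − 273.01 = 25.89; Eocene 56 − 33.9 = 22.1; Pliocene 5.333 − 2.58 = 2.753; Paleocene 66 − 56 = 10.
Ranking these from longest: Cisuralian > Eocene > Miocene > Guadalupian > Paleocene > Pliocene > Pleistocene.
Position 2 in that ranking is Eocene, which lasted 22.1 Myr.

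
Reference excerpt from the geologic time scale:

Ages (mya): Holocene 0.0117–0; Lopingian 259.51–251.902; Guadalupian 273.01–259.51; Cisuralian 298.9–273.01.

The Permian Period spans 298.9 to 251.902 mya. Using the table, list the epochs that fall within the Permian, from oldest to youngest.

Epochs with both bounds inside 298.9–251.902 Ma: Cisuralian (298.9–273.01), Guadalupian (273.01–259.51), Lopingian (259.51–251.902).

Cisuralian, Guadalupian, Lopingian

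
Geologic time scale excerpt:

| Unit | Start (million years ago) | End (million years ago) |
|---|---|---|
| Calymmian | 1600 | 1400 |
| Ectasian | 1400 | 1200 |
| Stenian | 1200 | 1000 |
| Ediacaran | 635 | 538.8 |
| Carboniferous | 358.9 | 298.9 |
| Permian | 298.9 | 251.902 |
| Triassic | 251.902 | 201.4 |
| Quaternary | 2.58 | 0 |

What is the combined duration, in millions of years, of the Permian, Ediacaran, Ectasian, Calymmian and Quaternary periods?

Duration is start − end for each: (298.9 − 251.902) + (635 − 538.8) + (1400 − 1200) + (1600 − 1400) + (2.58 − 0).
That is 46.998 + 96.2 + 200 + 200 + 2.58, which totals 545.778 million years.

545.778 million years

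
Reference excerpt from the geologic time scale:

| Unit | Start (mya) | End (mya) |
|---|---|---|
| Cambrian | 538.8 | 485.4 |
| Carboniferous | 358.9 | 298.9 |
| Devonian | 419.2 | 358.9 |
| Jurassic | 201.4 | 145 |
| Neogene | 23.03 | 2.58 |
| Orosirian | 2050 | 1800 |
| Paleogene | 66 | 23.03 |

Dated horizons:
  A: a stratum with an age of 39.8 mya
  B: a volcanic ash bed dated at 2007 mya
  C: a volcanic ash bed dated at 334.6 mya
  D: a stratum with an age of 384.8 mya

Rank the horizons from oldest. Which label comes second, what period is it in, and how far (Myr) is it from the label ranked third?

D, in the Devonian; 50.2 million years to C

Larger Ma means older, so oldest first: B 2007 > D 384.8 > C 334.6 > A 39.8.
Counting 2 along gives D (384.8 Ma); the excerpt puts that inside the Devonian, 419.2–358.9 Ma.
Next in line is C (334.6 Ma), and 384.8 − 334.6 = 50.2 Myr.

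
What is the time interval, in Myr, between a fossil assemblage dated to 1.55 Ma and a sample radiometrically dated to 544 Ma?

544 − 1.55 = 542.45 million years.

542.45 million years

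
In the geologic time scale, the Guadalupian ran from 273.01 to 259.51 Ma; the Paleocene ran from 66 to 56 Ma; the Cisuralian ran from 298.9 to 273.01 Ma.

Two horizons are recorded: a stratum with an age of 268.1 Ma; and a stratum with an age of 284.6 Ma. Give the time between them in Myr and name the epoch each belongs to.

16.5 million years apart; the first in the Guadalupian, the second in the Cisuralian

Elapsed time: 284.6 − 268.1 = 16.5 Myr.
268.1 Ma lies within 273.01–259.51 Ma: Guadalupian.
284.6 Ma lies within 298.9–273.01 Ma: Cisuralian.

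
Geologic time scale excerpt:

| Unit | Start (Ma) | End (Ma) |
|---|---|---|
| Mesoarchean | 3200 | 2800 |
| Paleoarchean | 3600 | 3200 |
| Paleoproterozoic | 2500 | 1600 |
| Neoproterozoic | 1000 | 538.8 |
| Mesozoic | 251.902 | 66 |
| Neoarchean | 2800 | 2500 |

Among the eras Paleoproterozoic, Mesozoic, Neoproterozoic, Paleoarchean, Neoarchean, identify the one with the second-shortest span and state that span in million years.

Start − end for each: Paleoproterozoic 2500 − 1600 = 900; Mesozoic 251.902 − 66 = 185.902; Neoproterozoic 1000 − 538.8 = 461.2; Paleoarchean 3600 − 3200 = 400; Neoarchean 2800 − 2500 = 300.
Ranking these from shortest: Mesozoic < Neoarchean < Paleoarchean < Neoproterozoic < Paleoproterozoic.
Position 2 in that ranking is Neoarchean, which lasted 300 Myr.

Neoarchean, 300 million years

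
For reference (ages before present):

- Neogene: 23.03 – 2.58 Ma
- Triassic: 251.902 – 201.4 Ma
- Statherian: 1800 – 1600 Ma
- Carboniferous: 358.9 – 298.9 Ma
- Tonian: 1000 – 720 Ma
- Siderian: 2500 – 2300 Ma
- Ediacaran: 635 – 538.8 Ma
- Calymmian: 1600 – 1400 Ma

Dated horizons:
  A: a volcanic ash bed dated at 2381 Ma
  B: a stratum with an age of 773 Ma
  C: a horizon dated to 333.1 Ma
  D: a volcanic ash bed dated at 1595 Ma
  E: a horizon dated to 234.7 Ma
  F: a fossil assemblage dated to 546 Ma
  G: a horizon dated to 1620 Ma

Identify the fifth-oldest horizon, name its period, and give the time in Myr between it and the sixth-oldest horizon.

Larger Ma means older, so oldest first: A 2381 > G 1620 > D 1595 > B 773 > F 546 > C 333.1 > E 234.7.
Counting 5 along gives F (546 Ma); the excerpt puts that inside the Ediacaran, 635–538.8 Ma.
Next in line is C (333.1 Ma), and 546 − 333.1 = 212.9 Myr.

F, in the Ediacaran; 212.9 million years to C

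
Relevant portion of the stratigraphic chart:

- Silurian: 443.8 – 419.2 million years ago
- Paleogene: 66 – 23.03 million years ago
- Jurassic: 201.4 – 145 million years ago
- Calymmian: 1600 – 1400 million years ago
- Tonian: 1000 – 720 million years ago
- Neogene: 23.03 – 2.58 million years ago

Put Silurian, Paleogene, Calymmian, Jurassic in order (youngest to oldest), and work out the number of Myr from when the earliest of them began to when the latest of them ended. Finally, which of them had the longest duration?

Paleogene → Jurassic → Silurian → Calymmian; total span 1576.97 Myr; longest is Calymmian

From the excerpt: Silurian 443.8–419.2; Paleogene 66–23.03; Calymmian 1600–1400; Jurassic 201.4–145 (Ma).
Larger Ma is earlier, so the oldest is Calymmian and the youngest is Paleogene; youngest to oldest: Paleogene, Jurassic, Silurian, Calymmian.
Oldest start 1600 minus youngest end 23.03 gives 1576.97 Myr overall.
Individual lengths (start − end): Silurian 24.6; Paleogene 42.97; Calymmian 200; Jurassic 56.4. The largest is Calymmian at 200 Myr.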